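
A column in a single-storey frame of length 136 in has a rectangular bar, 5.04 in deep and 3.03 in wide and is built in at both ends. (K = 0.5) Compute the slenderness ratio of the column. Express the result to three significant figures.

λ ≈ 77.7

Buckling occurs about the weak axis: I_min = h·b³/12 with b = 3.03 in (the shorter side).
I_min = 5.04×3.03³/12 = 11.68 in⁴
A = 15.27 in²;  r_min = √(I/A) = √(11.68/15.27) = 0.8747 in
L_e = K·L = 0.5 × 136 = 68.00 in
λ = L_e / r_min = 68.000 / 0.8747 = 77.7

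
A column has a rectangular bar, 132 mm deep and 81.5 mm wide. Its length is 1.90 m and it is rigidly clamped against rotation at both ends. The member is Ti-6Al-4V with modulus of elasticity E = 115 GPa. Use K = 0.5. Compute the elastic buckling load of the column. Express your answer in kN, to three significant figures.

P_cr ≈ 7490 kN

Buckling occurs about the weak axis: I_min = h·b³/12 with b = 81.5 mm (the shorter side).
I_min = 132×81.5³/12 = 5.955×10^6 mm⁴
I = 5.955×10^6 mm⁴ = 5.955×10^-6 m⁴
Effective length L_e = K·L = 0.5 × 1.90 = 0.9500 m
P_cr = π²EI / L_e² = π² × 115×10⁹ × 5.955×10^-6 / 0.9500² = 7.489×10^6 N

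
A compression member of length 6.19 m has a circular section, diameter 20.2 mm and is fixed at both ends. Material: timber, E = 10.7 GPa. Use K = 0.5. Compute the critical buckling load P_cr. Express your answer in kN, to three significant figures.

I = πd⁴/64 = π×20.2⁴/64 = 8.173×10^3 mm⁴
I = 8.173×10^3 mm⁴ = 8.173×10^-9 m⁴
Effective length L_e = K·L = 0.5 × 6.19 = 3.095 m
P_cr = π²EI / L_e² = π² × 10.7×10⁹ × 8.173×10^-9 / 3.095² = 90.10 N

P_cr ≈ 0.0901 kN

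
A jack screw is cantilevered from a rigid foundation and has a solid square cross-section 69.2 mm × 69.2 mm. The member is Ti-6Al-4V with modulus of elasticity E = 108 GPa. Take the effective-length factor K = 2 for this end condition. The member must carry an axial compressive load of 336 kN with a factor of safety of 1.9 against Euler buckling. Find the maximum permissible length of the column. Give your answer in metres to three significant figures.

I = a⁴/12 = 69.2⁴/12 = 1.911×10^6 mm⁴
I = 1.911×10^-6 m⁴
Required critical load P_cr = n·P = 1.9 × 336 = 638.4 kN = 6.384×10^5 N
From P_cr = π²EI/(K·L)²:  L = (1/K)·√(π²EI/P_cr) = (1/2)·√(π²×1.08×10^11×1.911×10^-6/6.384×10^5)
L = 0.893 m

L_max ≈ 0.893 m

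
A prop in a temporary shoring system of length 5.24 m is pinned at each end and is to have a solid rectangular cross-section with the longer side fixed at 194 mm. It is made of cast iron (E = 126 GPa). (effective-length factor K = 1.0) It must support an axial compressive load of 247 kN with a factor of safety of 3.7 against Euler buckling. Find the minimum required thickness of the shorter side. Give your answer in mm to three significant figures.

b ≈ 108 mm

Required P_cr = n·P = 3.7 × 247 = 913.9 kN
L_e = K·L = 1 × 5.24 = 5.240 m
Required I = P_cr·L_e²/(π²E) = 9.139×10^5 × 5.240² / (π² × 1.26×10^11) = 2.018×10^-5 m⁴
I_req = 2.018×10^7 mm⁴
Rectangle, weak axis: I_min = h·b³/12 with h = 194 mm fixed  ⇒  b = (12I/h)^(1/3) = 108 mm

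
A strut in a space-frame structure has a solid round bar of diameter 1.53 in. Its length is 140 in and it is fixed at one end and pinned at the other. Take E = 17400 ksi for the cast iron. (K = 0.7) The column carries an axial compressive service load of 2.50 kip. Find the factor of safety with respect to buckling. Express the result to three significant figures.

I = πd⁴/64 = π×1.53⁴/64 = 0.2690 in⁴
Effective length L_e = K·L = 0.7 × 140 = 98.00 in
P_cr = π²EI / L_e² = π² × 17400×10³ × 0.2690 / 98.00² = 4.810×10^3 lb
Factor of safety n = P_cr / P = 4.8099 / 2.50 = 1.92

n ≈ 1.92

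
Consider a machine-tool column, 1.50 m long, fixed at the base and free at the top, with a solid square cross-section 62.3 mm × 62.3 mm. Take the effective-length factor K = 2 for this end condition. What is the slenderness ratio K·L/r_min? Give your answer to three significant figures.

λ ≈ 167

I = a⁴/12 = 62.3⁴/12 = 1.255×10^6 mm⁴
A = 3.881×10^3 mm²;  r_min = √(I/A) = √(1.255×10^6/3.881×10^3) = 17.98 mm
L_e = K·L = 2 × 1.50 m = 3.000 m = 3000.0 mm
λ = L_e / r_min = 3000.0 / 17.98 = 167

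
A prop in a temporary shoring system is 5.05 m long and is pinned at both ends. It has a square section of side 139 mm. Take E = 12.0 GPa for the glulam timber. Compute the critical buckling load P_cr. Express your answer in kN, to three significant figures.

I = a⁴/12 = 139⁴/12 = 3.111×10^7 mm⁴
I = 3.111×10^7 mm⁴ = 3.111×10^-5 m⁴
Effective length L_e = K·L = 1 × 5.05 = 5.050 m
P_cr = π²EI / L_e² = π² × 12.0×10⁹ × 3.111×10^-5 / 5.050² = 1.445×10^5 N

P_cr ≈ 144 kN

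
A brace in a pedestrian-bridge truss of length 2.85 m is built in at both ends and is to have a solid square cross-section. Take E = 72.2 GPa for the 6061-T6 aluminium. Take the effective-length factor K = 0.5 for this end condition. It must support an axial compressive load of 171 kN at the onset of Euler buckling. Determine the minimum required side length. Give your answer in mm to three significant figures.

L_e = K·L = 0.5 × 2.85 = 1.425 m
Required I = P_cr·L_e²/(π²E) = 1.710×10^5 × 1.425² / (π² × 7.22×10^10) = 4.873×10^-7 m⁴
I_req = 4.873×10^5 mm⁴
Solid square: I = a⁴/12  ⇒  a = (12I)^(1/4) = (12×4.873×10^5)^(1/4) = 49.2 mm

a ≈ 49.2 mm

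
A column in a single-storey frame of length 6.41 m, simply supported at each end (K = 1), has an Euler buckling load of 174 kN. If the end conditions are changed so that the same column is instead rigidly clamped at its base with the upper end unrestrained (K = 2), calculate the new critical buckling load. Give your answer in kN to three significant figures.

P_cr ∝ 1/K², so P_cr,new = P_cr,old × (K_old/K_new)² = 174 × (1/2)²
= 174 × 0.2500 = 43.5 kN

P_cr ≈ 43.5 kN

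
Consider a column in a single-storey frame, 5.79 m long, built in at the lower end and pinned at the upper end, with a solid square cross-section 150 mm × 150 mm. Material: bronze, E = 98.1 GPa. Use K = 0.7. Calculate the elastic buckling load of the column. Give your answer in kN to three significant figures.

I = a⁴/12 = 150⁴/12 = 4.219×10^7 mm⁴
I = 4.219×10^7 mm⁴ = 4.219×10^-5 m⁴
Effective length L_e = K·L = 0.7 × 5.79 = 4.053 m
P_cr = π²EI / L_e² = π² × 98.1×10⁹ × 4.219×10^-5 / 4.053² = 2.487×10^6 N

P_cr ≈ 2490 kN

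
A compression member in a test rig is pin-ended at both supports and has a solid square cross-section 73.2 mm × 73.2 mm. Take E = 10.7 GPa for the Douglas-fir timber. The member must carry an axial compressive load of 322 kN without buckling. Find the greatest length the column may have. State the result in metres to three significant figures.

I = a⁴/12 = 73.2⁴/12 = 2.393×10^6 mm⁴
I = 2.393×10^-6 m⁴
At the buckling limit P_cr = P = 3.220×10^5 N
From P_cr = π²EI/(K·L)²:  L = (1/K)·√(π²EI/P_cr) = (1/1)·√(π²×1.07×10^10×2.393×10^-6/3.220×10^5)
L = 0.886 m

L_max ≈ 0.886 m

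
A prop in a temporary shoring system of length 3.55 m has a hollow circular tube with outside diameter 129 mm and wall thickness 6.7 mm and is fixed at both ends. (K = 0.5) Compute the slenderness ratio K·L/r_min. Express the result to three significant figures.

λ ≈ 41.0

Inner diameter d_i = 129 − 2×6.7 = 115.6 mm
I = π(d_o⁴ − d_i⁴)/64 = π(129⁴ − 115.6⁴)/64 = 4.827×10^6 mm⁴
A = 2.574×10^3 mm²;  r_min = √(I/A) = √(4.827×10^6/2.574×10^3) = 43.30 mm
L_e = K·L = 0.5 × 3.55 m = 1.775 m = 1775.0 mm
λ = L_e / r_min = 1775.0 / 43.30 = 41.0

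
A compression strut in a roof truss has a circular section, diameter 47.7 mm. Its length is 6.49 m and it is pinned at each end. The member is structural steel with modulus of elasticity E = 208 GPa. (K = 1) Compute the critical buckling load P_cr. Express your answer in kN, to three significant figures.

P_cr ≈ 12.4 kN

I = πd⁴/64 = π×47.7⁴/64 = 2.541×10^5 mm⁴
I = 2.541×10^5 mm⁴ = 2.541×10^-7 m⁴
Effective length L_e = K·L = 1 × 6.49 = 6.490 m
P_cr = π²EI / L_e² = π² × 208×10⁹ × 2.541×10^-7 / 6.490² = 1.239×10^4 N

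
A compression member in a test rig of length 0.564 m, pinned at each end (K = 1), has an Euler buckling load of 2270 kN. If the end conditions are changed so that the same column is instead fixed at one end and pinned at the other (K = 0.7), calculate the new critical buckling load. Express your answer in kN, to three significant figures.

P_cr ∝ 1/K², so P_cr,new = P_cr,old × (K_old/K_new)² = 2270 × (1/0.7)²
= 2270 × 2.041 = 4630 kN

P_cr ≈ 4630 kN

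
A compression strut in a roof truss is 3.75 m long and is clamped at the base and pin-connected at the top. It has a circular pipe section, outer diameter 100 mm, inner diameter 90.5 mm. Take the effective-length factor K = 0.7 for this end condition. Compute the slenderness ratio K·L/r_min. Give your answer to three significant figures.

d_o = 100 mm, d_i = 90.5 mm
I = π(d_o⁴ − d_i⁴)/64 = π(100⁴ − 90.50⁴)/64 = 1.616×10^6 mm⁴
A = 1.421×10^3 mm²;  r_min = √(I/A) = √(1.616×10^6/1.421×10^3) = 33.72 mm
L_e = K·L = 0.7 × 3.75 m = 2.625 m = 2625.0 mm
λ = L_e / r_min = 2625.0 / 33.72 = 77.9

λ ≈ 77.9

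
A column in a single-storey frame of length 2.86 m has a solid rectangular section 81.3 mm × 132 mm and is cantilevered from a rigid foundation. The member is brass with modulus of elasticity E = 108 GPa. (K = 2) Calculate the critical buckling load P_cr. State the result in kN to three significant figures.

P_cr ≈ 193 kN

Buckling occurs about the weak axis: I_min = h·b³/12 with b = 81.3 mm (the shorter side).
I_min = 132×81.3³/12 = 5.911×10^6 mm⁴
I = 5.911×10^6 mm⁴ = 5.911×10^-6 m⁴
Effective length L_e = K·L = 2 × 2.86 = 5.720 m
P_cr = π²EI / L_e² = π² × 108×10⁹ × 5.911×10^-6 / 5.720² = 1.926×10^5 N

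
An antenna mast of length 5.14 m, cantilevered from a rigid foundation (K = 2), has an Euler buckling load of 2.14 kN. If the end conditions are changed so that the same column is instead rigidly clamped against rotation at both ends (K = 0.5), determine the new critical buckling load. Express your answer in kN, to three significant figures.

P_cr ≈ 34.2 kN

P_cr ∝ 1/K², so P_cr,new = P_cr,old × (K_old/K_new)² = 2.14 × (2/0.5)²
= 2.14 × 16.00 = 34.2 kN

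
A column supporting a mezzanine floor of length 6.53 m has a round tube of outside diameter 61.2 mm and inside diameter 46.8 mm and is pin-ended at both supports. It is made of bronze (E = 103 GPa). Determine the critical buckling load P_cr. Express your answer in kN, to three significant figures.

P_cr ≈ 10.8 kN

d_o = 61.2 mm, d_i = 46.8 mm
I = π(d_o⁴ − d_i⁴)/64 = π(61.2⁴ − 46.80⁴)/64 = 4.531×10^5 mm⁴
I = 4.531×10^5 mm⁴ = 4.531×10^-7 m⁴
Effective length L_e = K·L = 1 × 6.53 = 6.530 m
P_cr = π²EI / L_e² = π² × 103×10⁹ × 4.531×10^-7 / 6.530² = 1.080×10^4 N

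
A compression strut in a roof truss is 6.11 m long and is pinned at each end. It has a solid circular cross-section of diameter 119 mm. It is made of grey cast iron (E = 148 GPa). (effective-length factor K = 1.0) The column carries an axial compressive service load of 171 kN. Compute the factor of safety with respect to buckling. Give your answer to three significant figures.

I = πd⁴/64 = π×119⁴/64 = 9.844×10^6 mm⁴
I = 9.844×10^6 mm⁴ = 9.844×10^-6 m⁴
Effective length L_e = K·L = 1 × 6.11 = 6.110 m
P_cr = π²EI / L_e² = π² × 148×10⁹ × 9.844×10^-6 / 6.110² = 3.852×10^5 N
Factor of safety n = P_cr / P = 385.16 / 171 = 2.25

n ≈ 2.25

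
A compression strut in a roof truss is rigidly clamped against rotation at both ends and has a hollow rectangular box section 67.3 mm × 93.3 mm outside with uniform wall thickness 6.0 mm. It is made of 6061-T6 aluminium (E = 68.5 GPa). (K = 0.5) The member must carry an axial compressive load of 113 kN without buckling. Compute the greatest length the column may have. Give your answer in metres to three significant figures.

L_max ≈ 5.41 m

Inner dimensions: h_i = 93.3 − 2×6.0 = 81.30 mm, b_i = 67.3 − 2×6.0 = 55.30 mm
Weak-axis I_min = (h_o·b_o³ − h_i·b_i³)/12 with b_o = 67.3, b_i = 55.30 mm (shorter outer/inner sides).
I_min = (93.3×67.3³ − 81.30×55.30³)/12 = 1.224×10^6 mm⁴
I = 1.224×10^-6 m⁴
At the buckling limit P_cr = P = 1.130×10^5 N
From P_cr = π²EI/(K·L)²:  L = (1/K)·√(π²EI/P_cr) = (1/0.5)·√(π²×6.85×10^10×1.224×10^-6/1.130×10^5)
L = 5.41 m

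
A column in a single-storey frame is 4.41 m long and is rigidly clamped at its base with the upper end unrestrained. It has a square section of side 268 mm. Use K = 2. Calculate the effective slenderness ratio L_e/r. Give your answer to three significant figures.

I = a⁴/12 = 268⁴/12 = 4.299×10^8 mm⁴
A = 7.182×10^4 mm²;  r_min = √(I/A) = √(4.299×10^8/7.182×10^4) = 77.36 mm
L_e = K·L = 2 × 4.41 m = 8.820 m = 8820.0 mm
λ = L_e / r_min = 8820.0 / 77.36 = 114

λ ≈ 114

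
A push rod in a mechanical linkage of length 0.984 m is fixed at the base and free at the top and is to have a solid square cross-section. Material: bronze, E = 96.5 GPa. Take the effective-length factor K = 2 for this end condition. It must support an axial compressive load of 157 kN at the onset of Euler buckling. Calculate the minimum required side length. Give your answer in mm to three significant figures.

L_e = K·L = 2 × 0.984 = 1.968 m
Required I = P_cr·L_e²/(π²E) = 1.570×10^5 × 1.968² / (π² × 9.65×10^10) = 6.384×10^-7 m⁴
I_req = 6.384×10^5 mm⁴
Solid square: I = a⁴/12  ⇒  a = (12I)^(1/4) = (12×6.384×10^5)^(1/4) = 52.6 mm

a ≈ 52.6 mm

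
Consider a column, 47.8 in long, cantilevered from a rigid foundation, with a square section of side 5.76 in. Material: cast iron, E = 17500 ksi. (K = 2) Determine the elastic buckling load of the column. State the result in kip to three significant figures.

I = a⁴/12 = 5.76⁴/12 = 91.73 in⁴
Effective length L_e = K·L = 2 × 47.8 = 95.60 in
P_cr = π²EI / L_e² = π² × 17500×10³ × 91.73 / 95.60² = 1.734×10^6 lb

P_cr ≈ 1730 kip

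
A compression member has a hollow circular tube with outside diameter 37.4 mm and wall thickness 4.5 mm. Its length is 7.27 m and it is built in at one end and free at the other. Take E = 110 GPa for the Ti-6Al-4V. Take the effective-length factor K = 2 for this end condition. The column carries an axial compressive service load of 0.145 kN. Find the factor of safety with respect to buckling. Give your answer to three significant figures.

Inner diameter d_i = 37.4 − 2×4.5 = 28.40 mm
I = π(d_o⁴ − d_i⁴)/64 = π(37.4⁴ − 28.40⁴)/64 = 6.411×10^4 mm⁴
I = 6.411×10^4 mm⁴ = 6.411×10^-8 m⁴
Effective length L_e = K·L = 2 × 7.27 = 14.54 m
P_cr = π²EI / L_e² = π² × 110×10⁹ × 6.411×10^-8 / 14.54² = 329.2 N
Factor of safety n = P_cr / P = 0.32921 / 0.145 = 2.27

n ≈ 2.27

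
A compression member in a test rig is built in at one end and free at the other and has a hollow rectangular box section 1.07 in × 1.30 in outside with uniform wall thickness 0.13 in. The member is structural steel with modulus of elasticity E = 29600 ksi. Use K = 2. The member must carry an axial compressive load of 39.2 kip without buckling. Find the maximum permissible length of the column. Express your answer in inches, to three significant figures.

L_max ≈ 12.7 in

Inner dimensions: h_i = 1.30 − 2×0.13 = 1.040 in, b_i = 1.07 − 2×0.13 = 0.8100 in
Weak-axis I_min = (h_o·b_o³ − h_i·b_i³)/12 with b_o = 1.07, b_i = 0.8100 in (shorter outer/inner sides).
I_min = (1.30×1.07³ − 1.040×0.8100³)/12 = 8.665×10^-2 in⁴
At the buckling limit P_cr = P = 3.920×10^4 lb
From P_cr = π²EI/(K·L)²:  L = (1/K)·√(π²EI/P_cr) = (1/2)·√(π²×2.96×10^7×8.665×10^-2/3.920×10^4)
L = 12.7 in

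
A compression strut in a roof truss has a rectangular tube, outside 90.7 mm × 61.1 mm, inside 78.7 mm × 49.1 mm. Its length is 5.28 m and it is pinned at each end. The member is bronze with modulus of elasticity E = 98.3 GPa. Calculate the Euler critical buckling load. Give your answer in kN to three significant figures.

P_cr ≈ 33.0 kN

Weak-axis I_min = (h_o·b_o³ − h_i·b_i³)/12 with b_o = 61.1, b_i = 49.10 mm (shorter outer/inner sides).
I_min = (90.7×61.1³ − 78.70×49.10³)/12 = 9.477×10^5 mm⁴
I = 9.477×10^5 mm⁴ = 9.477×10^-7 m⁴
Effective length L_e = K·L = 1 × 5.28 = 5.280 m
P_cr = π²EI / L_e² = π² × 98.3×10⁹ × 9.477×10^-7 / 5.280² = 3.298×10^4 N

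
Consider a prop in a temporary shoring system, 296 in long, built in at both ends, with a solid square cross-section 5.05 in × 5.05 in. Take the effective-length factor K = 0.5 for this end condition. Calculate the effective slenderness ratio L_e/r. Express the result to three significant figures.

λ ≈ 102

For a square r = a/√12 = 5.05/√12 = 1.458 in
L_e = K·L = 0.5 × 296 = 148.0 in
λ = L_e / r_min = 148.00 / 1.458 = 102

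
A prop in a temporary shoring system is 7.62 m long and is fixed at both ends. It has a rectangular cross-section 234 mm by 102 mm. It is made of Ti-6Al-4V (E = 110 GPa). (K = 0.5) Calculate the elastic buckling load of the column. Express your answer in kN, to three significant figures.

P_cr ≈ 1550 kN

Buckling occurs about the weak axis: I_min = h·b³/12 with b = 102 mm (the shorter side).
I_min = 234×102³/12 = 2.069×10^7 mm⁴
I = 2.069×10^7 mm⁴ = 2.069×10^-5 m⁴
Effective length L_e = K·L = 0.5 × 7.62 = 3.810 m
P_cr = π²EI / L_e² = π² × 110×10⁹ × 2.069×10^-5 / 3.810² = 1.548×10^6 N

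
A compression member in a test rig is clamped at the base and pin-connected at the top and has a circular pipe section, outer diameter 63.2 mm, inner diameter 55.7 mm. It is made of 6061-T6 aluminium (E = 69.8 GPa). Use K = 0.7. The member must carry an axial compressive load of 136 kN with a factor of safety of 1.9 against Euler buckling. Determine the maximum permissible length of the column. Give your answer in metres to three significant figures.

L_max ≈ 1.30 m

d_o = 63.2 mm, d_i = 55.7 mm
I = π(d_o⁴ − d_i⁴)/64 = π(63.2⁴ − 55.70⁴)/64 = 3.106×10^5 mm⁴
I = 3.106×10^-7 m⁴
Required critical load P_cr = n·P = 1.9 × 136 = 258.4 kN = 2.584×10^5 N
From P_cr = π²EI/(K·L)²:  L = (1/K)·√(π²EI/P_cr) = (1/0.7)·√(π²×6.98×10^10×3.106×10^-7/2.584×10^5)
L = 1.30 m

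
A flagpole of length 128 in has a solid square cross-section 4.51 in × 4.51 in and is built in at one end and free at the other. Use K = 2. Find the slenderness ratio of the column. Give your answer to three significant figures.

λ ≈ 197

For a square r = a/√12 = 4.51/√12 = 1.302 in
L_e = K·L = 2 × 128 = 256.0 in
λ = L_e / r_min = 256.00 / 1.302 = 197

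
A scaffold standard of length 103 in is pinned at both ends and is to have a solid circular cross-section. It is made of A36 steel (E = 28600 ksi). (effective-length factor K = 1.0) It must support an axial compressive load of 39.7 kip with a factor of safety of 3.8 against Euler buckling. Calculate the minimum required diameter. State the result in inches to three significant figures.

Required P_cr = n·P = 3.8 × 39.7 = 150.9 kip
L_e = K·L = 1 × 103 = 103.0 in
Required I = P_cr·L_e²/(π²E) = 1.509×10^5 × 103.0² / (π² × 2.86×10^7) = 5.670 in⁴
Solid circle: I = πd⁴/64  ⇒  d = (64I/π)^(1/4) = (64×5.670/π)^(1/4) = 3.28 in

d ≈ 3.28 in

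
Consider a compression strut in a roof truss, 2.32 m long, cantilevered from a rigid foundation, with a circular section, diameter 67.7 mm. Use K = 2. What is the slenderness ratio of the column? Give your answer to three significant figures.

For a solid circle r = d/4 = 67.7/4 = 16.92 mm
L_e = K·L = 2 × 2.32 m = 4.640 m = 4640.0 mm
λ = L_e / r_min = 4640.0 / 16.93 = 274

λ ≈ 274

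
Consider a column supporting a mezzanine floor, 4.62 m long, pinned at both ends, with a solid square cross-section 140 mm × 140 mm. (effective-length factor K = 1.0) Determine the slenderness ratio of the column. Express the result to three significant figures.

I = a⁴/12 = 140⁴/12 = 3.201×10^7 mm⁴
A = 1.960×10^4 mm²;  r_min = √(I/A) = √(3.201×10^7/1.960×10^4) = 40.41 mm
L_e = K·L = 1 × 4.62 m = 4.620 m = 4620.0 mm
λ = L_e / r_min = 4620.0 / 40.41 = 114

λ ≈ 114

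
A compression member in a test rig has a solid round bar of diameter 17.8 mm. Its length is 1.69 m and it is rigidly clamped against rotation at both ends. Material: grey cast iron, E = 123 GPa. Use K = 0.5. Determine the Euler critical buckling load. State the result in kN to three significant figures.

P_cr ≈ 8.38 kN

I = πd⁴/64 = π×17.8⁴/64 = 4.928×10^3 mm⁴
I = 4.928×10^3 mm⁴ = 4.928×10^-9 m⁴
Effective length L_e = K·L = 0.5 × 1.69 = 0.8450 m
P_cr = π²EI / L_e² = π² × 123×10⁹ × 4.928×10^-9 / 0.8450² = 8.378×10^3 N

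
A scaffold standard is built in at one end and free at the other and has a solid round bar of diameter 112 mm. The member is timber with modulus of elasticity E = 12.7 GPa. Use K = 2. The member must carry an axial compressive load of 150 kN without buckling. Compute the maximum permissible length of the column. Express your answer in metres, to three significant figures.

I = πd⁴/64 = π×112⁴/64 = 7.724×10^6 mm⁴
I = 7.724×10^-6 m⁴
At the buckling limit P_cr = P = 1.500×10^5 N
From P_cr = π²EI/(K·L)²:  L = (1/K)·√(π²EI/P_cr) = (1/2)·√(π²×1.27×10^10×7.724×10^-6/1.500×10^5)
L = 1.27 m

L_max ≈ 1.27 m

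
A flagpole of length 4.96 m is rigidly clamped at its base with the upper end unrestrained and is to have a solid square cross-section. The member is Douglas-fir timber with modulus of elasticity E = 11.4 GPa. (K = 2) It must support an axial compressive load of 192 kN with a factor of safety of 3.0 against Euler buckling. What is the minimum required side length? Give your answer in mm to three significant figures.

a ≈ 279 mm

Required P_cr = n·P = 3.0 × 192 = 576.0 kN
L_e = K·L = 2 × 4.96 = 9.920 m
Required I = P_cr·L_e²/(π²E) = 5.760×10^5 × 9.920² / (π² × 1.14×10^10) = 5.038×10^-4 m⁴
I_req = 5.038×10^8 mm⁴
Solid square: I = a⁴/12  ⇒  a = (12I)^(1/4) = (12×5.038×10^8)^(1/4) = 279 mm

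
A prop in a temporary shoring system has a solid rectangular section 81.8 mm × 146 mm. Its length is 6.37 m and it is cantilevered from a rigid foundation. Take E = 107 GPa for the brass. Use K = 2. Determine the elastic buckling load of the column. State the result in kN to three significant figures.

P_cr ≈ 43.3 kN

Buckling occurs about the weak axis: I_min = h·b³/12 with b = 81.8 mm (the shorter side).
I_min = 146×81.8³/12 = 6.659×10^6 mm⁴
I = 6.659×10^6 mm⁴ = 6.659×10^-6 m⁴
Effective length L_e = K·L = 2 × 6.37 = 12.74 m
P_cr = π²EI / L_e² = π² × 107×10⁹ × 6.659×10^-6 / 12.74² = 4.333×10^4 N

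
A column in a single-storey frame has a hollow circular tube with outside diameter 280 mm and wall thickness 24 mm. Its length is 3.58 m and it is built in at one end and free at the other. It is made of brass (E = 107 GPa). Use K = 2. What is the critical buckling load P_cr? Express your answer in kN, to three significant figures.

Inner diameter d_i = 280 − 2×24 = 232.0 mm
I = π(d_o⁴ − d_i⁴)/64 = π(280⁴ − 232.0⁴)/64 = 1.595×10^8 mm⁴
I = 1.595×10^8 mm⁴ = 1.595×10^-4 m⁴
Effective length L_e = K·L = 2 × 3.58 = 7.160 m
P_cr = π²EI / L_e² = π² × 107×10⁹ × 1.595×10^-4 / 7.160² = 3.286×10^6 N

P_cr ≈ 3290 kN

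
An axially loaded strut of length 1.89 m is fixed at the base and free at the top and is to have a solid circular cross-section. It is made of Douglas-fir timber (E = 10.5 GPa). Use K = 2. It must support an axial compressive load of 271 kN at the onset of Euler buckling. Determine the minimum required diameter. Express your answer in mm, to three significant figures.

d ≈ 166 mm

L_e = K·L = 2 × 1.89 = 3.780 m
Required I = P_cr·L_e²/(π²E) = 2.710×10^5 × 3.780² / (π² × 1.05×10^10) = 3.736×10^-5 m⁴
I_req = 3.736×10^7 mm⁴
Solid circle: I = πd⁴/64  ⇒  d = (64I/π)^(1/4) = (64×3.736×10^7/π)^(1/4) = 166 mm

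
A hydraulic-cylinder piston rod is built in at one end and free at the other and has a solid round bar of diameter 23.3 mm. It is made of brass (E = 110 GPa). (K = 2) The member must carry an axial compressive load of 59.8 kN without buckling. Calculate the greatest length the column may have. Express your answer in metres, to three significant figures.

L_max ≈ 0.256 m

I = πd⁴/64 = π×23.3⁴/64 = 1.447×10^4 mm⁴
I = 1.447×10^-8 m⁴
At the buckling limit P_cr = P = 5.980×10^4 N
From P_cr = π²EI/(K·L)²:  L = (1/K)·√(π²EI/P_cr) = (1/2)·√(π²×1.10×10^11×1.447×10^-8/5.980×10^4)
L = 0.256 m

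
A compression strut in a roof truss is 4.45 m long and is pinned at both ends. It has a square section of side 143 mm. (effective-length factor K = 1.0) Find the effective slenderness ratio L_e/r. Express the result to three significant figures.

I = a⁴/12 = 143⁴/12 = 3.485×10^7 mm⁴
A = 2.045×10^4 mm²;  r_min = √(I/A) = √(3.485×10^7/2.045×10^4) = 41.28 mm
L_e = K·L = 1 × 4.45 m = 4.450 m = 4450.0 mm
λ = L_e / r_min = 4450.0 / 41.28 = 108

λ ≈ 108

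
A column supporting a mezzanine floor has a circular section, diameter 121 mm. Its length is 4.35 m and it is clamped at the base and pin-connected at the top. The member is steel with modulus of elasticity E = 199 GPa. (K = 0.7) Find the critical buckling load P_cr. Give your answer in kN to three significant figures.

I = πd⁴/64 = π×121⁴/64 = 1.052×10^7 mm⁴
I = 1.052×10^7 mm⁴ = 1.052×10^-5 m⁴
Effective length L_e = K·L = 0.7 × 4.35 = 3.045 m
P_cr = π²EI / L_e² = π² × 199×10⁹ × 1.052×10^-5 / 3.045² = 2.229×10^6 N

P_cr ≈ 2230 kN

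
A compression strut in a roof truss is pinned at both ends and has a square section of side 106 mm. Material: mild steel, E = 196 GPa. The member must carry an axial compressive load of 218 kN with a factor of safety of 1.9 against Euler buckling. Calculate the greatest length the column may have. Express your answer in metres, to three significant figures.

L_max ≈ 7.01 m

I = a⁴/12 = 106⁴/12 = 1.052×10^7 mm⁴
I = 1.052×10^-5 m⁴
Required critical load P_cr = n·P = 1.9 × 218 = 414.2 kN = 4.142×10^5 N
From P_cr = π²EI/(K·L)²:  L = (1/K)·√(π²EI/P_cr) = (1/1)·√(π²×1.96×10^11×1.052×10^-5/4.142×10^5)
L = 7.01 m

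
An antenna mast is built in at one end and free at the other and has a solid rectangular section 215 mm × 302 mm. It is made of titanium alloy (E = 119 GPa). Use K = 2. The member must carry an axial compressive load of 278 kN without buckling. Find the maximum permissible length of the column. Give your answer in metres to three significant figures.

Buckling occurs about the weak axis: I_min = h·b³/12 with b = 215 mm (the shorter side).
I_min = 302×215³/12 = 2.501×10^8 mm⁴
I = 2.501×10^-4 m⁴
At the buckling limit P_cr = P = 2.780×10^5 N
From P_cr = π²EI/(K·L)²:  L = (1/K)·√(π²EI/P_cr) = (1/2)·√(π²×1.19×10^11×2.501×10^-4/2.780×10^5)
L = 16.3 m

L_max ≈ 16.3 m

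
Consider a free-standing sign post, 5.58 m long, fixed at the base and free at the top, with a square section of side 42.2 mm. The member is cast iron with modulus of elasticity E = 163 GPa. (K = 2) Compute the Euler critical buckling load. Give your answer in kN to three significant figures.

I = a⁴/12 = 42.2⁴/12 = 2.643×10^5 mm⁴
I = 2.643×10^5 mm⁴ = 2.643×10^-7 m⁴
Effective length L_e = K·L = 2 × 5.58 = 11.16 m
P_cr = π²EI / L_e² = π² × 163×10⁹ × 2.643×10^-7 / 11.16² = 3.414×10^3 N

P_cr ≈ 3.41 kN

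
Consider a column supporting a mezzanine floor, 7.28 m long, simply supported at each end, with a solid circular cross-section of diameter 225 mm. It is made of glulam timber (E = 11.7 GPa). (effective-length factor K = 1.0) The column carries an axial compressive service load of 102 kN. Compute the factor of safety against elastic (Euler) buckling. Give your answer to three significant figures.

n ≈ 2.69

I = πd⁴/64 = π×225⁴/64 = 1.258×10^8 mm⁴
I = 1.258×10^8 mm⁴ = 1.258×10^-4 m⁴
Effective length L_e = K·L = 1 × 7.28 = 7.280 m
P_cr = π²EI / L_e² = π² × 11.7×10⁹ × 1.258×10^-4 / 7.280² = 2.741×10^5 N
Factor of safety n = P_cr / P = 274.11 / 102 = 2.69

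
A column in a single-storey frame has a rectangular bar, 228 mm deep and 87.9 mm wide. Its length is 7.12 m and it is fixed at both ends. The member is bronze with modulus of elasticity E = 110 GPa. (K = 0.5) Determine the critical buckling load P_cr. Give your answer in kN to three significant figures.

Buckling occurs about the weak axis: I_min = h·b³/12 with b = 87.9 mm (the shorter side).
I_min = 228×87.9³/12 = 1.290×10^7 mm⁴
I = 1.290×10^7 mm⁴ = 1.290×10^-5 m⁴
Effective length L_e = K·L = 0.5 × 7.12 = 3.560 m
P_cr = π²EI / L_e² = π² × 110×10⁹ × 1.290×10^-5 / 3.560² = 1.105×10^6 N

P_cr ≈ 1110 kN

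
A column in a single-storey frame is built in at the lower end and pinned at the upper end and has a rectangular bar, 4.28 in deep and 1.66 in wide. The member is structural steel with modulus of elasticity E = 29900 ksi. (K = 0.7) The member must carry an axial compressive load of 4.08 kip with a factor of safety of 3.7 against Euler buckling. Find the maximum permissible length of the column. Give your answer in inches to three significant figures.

L_max ≈ 255 in

Buckling occurs about the weak axis: I_min = h·b³/12 with b = 1.66 in (the shorter side).
I_min = 4.28×1.66³/12 = 1.631 in⁴
Required critical load P_cr = n·P = 3.7 × 4.08 = 15.10 kip = 1.510×10^4 lb
From P_cr = π²EI/(K·L)²:  L = (1/K)·√(π²EI/P_cr) = (1/0.7)·√(π²×2.99×10^7×1.631/1.510×10^4)
L = 255 in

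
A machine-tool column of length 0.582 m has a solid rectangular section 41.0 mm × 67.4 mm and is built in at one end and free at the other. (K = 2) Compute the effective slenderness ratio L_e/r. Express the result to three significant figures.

For a rectangle r_min = b/√12 = 41.0/√12 = 11.84 mm
L_e = K·L = 2 × 0.582 m = 1.164 m = 1164.0 mm
λ = L_e / r_min = 1164.0 / 11.84 = 98.3

λ ≈ 98.3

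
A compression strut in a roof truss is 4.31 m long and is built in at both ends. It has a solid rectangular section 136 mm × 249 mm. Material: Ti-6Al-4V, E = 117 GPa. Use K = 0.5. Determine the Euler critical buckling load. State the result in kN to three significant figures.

P_cr ≈ 13000 kN

Buckling occurs about the weak axis: I_min = h·b³/12 with b = 136 mm (the shorter side).
I_min = 249×136³/12 = 5.220×10^7 mm⁴
I = 5.220×10^7 mm⁴ = 5.220×10^-5 m⁴
Effective length L_e = K·L = 0.5 × 4.31 = 2.155 m
P_cr = π²EI / L_e² = π² × 117×10⁹ × 5.220×10^-5 / 2.155² = 1.298×10^7 N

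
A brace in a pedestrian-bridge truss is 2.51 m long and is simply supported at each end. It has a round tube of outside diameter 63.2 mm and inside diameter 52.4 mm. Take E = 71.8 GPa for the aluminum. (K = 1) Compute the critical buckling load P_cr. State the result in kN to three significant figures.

P_cr ≈ 46.5 kN

d_o = 63.2 mm, d_i = 52.4 mm
I = π(d_o⁴ − d_i⁴)/64 = π(63.2⁴ − 52.40⁴)/64 = 4.131×10^5 mm⁴
I = 4.131×10^5 mm⁴ = 4.131×10^-7 m⁴
Effective length L_e = K·L = 1 × 2.51 = 2.510 m
P_cr = π²EI / L_e² = π² × 71.8×10⁹ × 4.131×10^-7 / 2.510² = 4.646×10^4 N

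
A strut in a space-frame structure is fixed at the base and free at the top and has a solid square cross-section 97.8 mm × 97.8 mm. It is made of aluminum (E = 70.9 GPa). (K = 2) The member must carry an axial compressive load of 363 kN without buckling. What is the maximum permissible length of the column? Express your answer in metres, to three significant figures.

L_max ≈ 1.92 m

I = a⁴/12 = 97.8⁴/12 = 7.624×10^6 mm⁴
I = 7.624×10^-6 m⁴
At the buckling limit P_cr = P = 3.630×10^5 N
From P_cr = π²EI/(K·L)²:  L = (1/K)·√(π²EI/P_cr) = (1/2)·√(π²×7.09×10^10×7.624×10^-6/3.630×10^5)
L = 1.92 m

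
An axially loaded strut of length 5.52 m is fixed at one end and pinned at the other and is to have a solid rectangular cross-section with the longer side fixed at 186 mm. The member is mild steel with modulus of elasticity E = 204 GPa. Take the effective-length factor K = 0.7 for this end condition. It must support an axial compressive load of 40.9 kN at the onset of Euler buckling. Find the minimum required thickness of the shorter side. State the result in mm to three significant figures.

L_e = K·L = 0.7 × 5.52 = 3.864 m
Required I = P_cr·L_e²/(π²E) = 4.090×10^4 × 3.864² / (π² × 2.04×10^11) = 3.033×10^-7 m⁴
I_req = 3.033×10^5 mm⁴
Rectangle, weak axis: I_min = h·b³/12 with h = 186 mm fixed  ⇒  b = (12I/h)^(1/3) = 26.9 mm

b ≈ 26.9 mm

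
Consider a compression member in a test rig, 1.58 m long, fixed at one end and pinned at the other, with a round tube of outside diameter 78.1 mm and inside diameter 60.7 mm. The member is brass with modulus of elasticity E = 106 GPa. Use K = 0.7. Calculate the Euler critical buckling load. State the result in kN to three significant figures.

P_cr ≈ 992 kN

d_o = 78.1 mm, d_i = 60.7 mm
I = π(d_o⁴ − d_i⁴)/64 = π(78.1⁴ − 60.70⁴)/64 = 1.160×10^6 mm⁴
I = 1.160×10^6 mm⁴ = 1.160×10^-6 m⁴
Effective length L_e = K·L = 0.7 × 1.58 = 1.106 m
P_cr = π²EI / L_e² = π² × 106×10⁹ × 1.160×10^-6 / 1.106² = 9.920×10^5 N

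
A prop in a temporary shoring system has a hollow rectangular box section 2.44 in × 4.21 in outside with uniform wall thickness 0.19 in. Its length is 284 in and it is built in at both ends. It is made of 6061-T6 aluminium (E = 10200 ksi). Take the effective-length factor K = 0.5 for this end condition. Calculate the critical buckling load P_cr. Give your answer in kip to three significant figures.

Inner dimensions: h_i = 4.21 − 2×0.19 = 3.830 in, b_i = 2.44 − 2×0.19 = 2.060 in
Weak-axis I_min = (h_o·b_o³ − h_i·b_i³)/12 with b_o = 2.44, b_i = 2.060 in (shorter outer/inner sides).
I_min = (4.21×2.44³ − 3.830×2.060³)/12 = 2.306 in⁴
Effective length L_e = K·L = 0.5 × 284 = 142.0 in
P_cr = π²EI / L_e² = π² × 10200×10³ × 2.306 / 142.0² = 1.151×10^4 lb

P_cr ≈ 11.5 kip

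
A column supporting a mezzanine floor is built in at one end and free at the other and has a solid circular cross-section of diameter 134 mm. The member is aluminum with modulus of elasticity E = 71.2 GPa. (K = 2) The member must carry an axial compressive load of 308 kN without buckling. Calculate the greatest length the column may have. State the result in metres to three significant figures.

L_max ≈ 3.00 m

I = πd⁴/64 = π×134⁴/64 = 1.583×10^7 mm⁴
I = 1.583×10^-5 m⁴
At the buckling limit P_cr = P = 3.080×10^5 N
From P_cr = π²EI/(K·L)²:  L = (1/K)·√(π²EI/P_cr) = (1/2)·√(π²×7.12×10^10×1.583×10^-5/3.080×10^5)
L = 3.00 m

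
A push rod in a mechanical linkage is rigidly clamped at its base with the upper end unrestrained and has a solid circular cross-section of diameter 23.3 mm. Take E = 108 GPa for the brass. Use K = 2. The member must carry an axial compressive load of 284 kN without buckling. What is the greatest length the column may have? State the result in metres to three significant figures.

L_max ≈ 0.117 m

I = πd⁴/64 = π×23.3⁴/64 = 1.447×10^4 mm⁴
I = 1.447×10^-8 m⁴
At the buckling limit P_cr = P = 2.840×10^5 N
From P_cr = π²EI/(K·L)²:  L = (1/K)·√(π²EI/P_cr) = (1/2)·√(π²×1.08×10^11×1.447×10^-8/2.840×10^5)
L = 0.117 m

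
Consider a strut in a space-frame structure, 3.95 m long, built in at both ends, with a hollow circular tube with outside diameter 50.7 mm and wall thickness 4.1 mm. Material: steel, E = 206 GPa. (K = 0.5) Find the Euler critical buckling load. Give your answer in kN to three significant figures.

Inner diameter d_i = 50.7 − 2×4.1 = 42.50 mm
I = π(d_o⁴ − d_i⁴)/64 = π(50.7⁴ − 42.50⁴)/64 = 1.642×10^5 mm⁴
I = 1.642×10^5 mm⁴ = 1.642×10^-7 m⁴
Effective length L_e = K·L = 0.5 × 3.95 = 1.975 m
P_cr = π²EI / L_e² = π² × 206×10⁹ × 1.642×10^-7 / 1.975² = 8.558×10^4 N

P_cr ≈ 85.6 kN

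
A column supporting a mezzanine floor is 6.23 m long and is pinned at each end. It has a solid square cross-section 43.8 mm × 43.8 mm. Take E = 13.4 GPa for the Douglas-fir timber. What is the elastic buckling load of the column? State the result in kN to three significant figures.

P_cr ≈ 1.05 kN

I = a⁴/12 = 43.8⁴/12 = 3.067×10^5 mm⁴
I = 3.067×10^5 mm⁴ = 3.067×10^-7 m⁴
Effective length L_e = K·L = 1 × 6.23 = 6.230 m
P_cr = π²EI / L_e² = π² × 13.4×10⁹ × 3.067×10^-7 / 6.230² = 1.045×10^3 N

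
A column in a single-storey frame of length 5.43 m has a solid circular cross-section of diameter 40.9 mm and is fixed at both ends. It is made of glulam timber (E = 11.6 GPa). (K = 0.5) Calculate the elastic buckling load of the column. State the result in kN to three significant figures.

I = πd⁴/64 = π×40.9⁴/64 = 1.374×10^5 mm⁴
I = 1.374×10^5 mm⁴ = 1.374×10^-7 m⁴
Effective length L_e = K·L = 0.5 × 5.43 = 2.715 m
P_cr = π²EI / L_e² = π² × 11.6×10⁹ × 1.374×10^-7 / 2.715² = 2.133×10^3 N

P_cr ≈ 2.13 kN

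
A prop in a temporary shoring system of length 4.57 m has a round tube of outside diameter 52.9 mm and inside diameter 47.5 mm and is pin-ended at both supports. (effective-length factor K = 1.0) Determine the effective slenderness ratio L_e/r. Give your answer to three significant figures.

d_o = 52.9 mm, d_i = 47.5 mm
I = π(d_o⁴ − d_i⁴)/64 = π(52.9⁴ − 47.50⁴)/64 = 1.345×10^5 mm⁴
A = 425.8 mm²;  r_min = √(I/A) = √(1.345×10^5/425.8) = 17.77 mm
L_e = K·L = 1 × 4.57 m = 4.570 m = 4570.0 mm
λ = L_e / r_min = 4570.0 / 17.77 = 257

λ ≈ 257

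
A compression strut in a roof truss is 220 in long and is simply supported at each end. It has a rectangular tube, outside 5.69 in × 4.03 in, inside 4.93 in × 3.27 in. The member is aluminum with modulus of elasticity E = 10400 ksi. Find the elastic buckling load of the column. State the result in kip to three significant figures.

P_cr ≈ 35.4 kip

Weak-axis I_min = (h_o·b_o³ − h_i·b_i³)/12 with b_o = 4.03, b_i = 3.270 in (shorter outer/inner sides).
I_min = (5.69×4.03³ − 4.930×3.270³)/12 = 16.67 in⁴
Effective length L_e = K·L = 1 × 220 = 220.0 in
P_cr = π²EI / L_e² = π² × 10400×10³ × 16.67 / 220.0² = 3.535×10^4 lb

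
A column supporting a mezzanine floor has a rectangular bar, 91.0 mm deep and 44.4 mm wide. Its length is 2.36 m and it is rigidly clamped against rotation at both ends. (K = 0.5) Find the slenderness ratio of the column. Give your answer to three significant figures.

For a rectangle r_min = b/√12 = 44.4/√12 = 12.82 mm
L_e = K·L = 0.5 × 2.36 m = 1.180 m = 1180.0 mm
λ = L_e / r_min = 1180.0 / 12.82 = 92.1

λ ≈ 92.1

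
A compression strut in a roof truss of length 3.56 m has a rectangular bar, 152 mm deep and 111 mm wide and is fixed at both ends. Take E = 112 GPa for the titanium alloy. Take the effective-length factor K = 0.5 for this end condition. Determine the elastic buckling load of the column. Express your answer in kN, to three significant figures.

P_cr ≈ 6040 kN

Buckling occurs about the weak axis: I_min = h·b³/12 with b = 111 mm (the shorter side).
I_min = 152×111³/12 = 1.732×10^7 mm⁴
I = 1.732×10^7 mm⁴ = 1.732×10^-5 m⁴
Effective length L_e = K·L = 0.5 × 3.56 = 1.780 m
P_cr = π²EI / L_e² = π² × 112×10⁹ × 1.732×10^-5 / 1.780² = 6.044×10^6 N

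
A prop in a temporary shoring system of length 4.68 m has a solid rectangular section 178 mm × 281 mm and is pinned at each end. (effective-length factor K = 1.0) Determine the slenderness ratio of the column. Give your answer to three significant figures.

For a rectangle r_min = b/√12 = 178/√12 = 51.38 mm
L_e = K·L = 1 × 4.68 m = 4.680 m = 4680.0 mm
λ = L_e / r_min = 4680.0 / 51.38 = 91.1

λ ≈ 91.1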